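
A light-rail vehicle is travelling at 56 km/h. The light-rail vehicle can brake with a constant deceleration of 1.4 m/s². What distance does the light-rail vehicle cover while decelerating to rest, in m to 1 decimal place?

Braking distance ≈ 86.4 m

56 km/h ÷ 3.6 = 15.5556 m/s.
Braking distance = v²/(2a) = 15.5556² / (2 × 1.400) = 241.977 / 2.800 = 86.420 m.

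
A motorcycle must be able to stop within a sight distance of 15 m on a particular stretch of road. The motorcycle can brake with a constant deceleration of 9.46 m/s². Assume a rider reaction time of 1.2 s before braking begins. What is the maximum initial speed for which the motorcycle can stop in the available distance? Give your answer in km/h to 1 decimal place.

Stopping distance: v·t_r + v²/(2a) = 15 with t_r = 1.2 s and a = 9.460 m/s².
So v² + 22.704 v − 283.80 = 0.
Positive root: v = −a·t_r + √((a·t_r)² + 2a·d) = −11.352 + √(128.868 + 283.80) = 8.9622 m/s.
8.9622 m/s × 3.6 = 32.264 km/h.

Maximum speed ≈ 32.3 km/h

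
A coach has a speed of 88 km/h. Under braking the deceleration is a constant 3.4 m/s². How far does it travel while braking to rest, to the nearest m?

Braking distance ≈ 88 m

88 km/h ÷ 3.6 = 24.4444 m/s.
Braking distance = v²/(2a) = 24.4444² / (2 × 3.400) = 597.529 / 6.800 = 87.872 m.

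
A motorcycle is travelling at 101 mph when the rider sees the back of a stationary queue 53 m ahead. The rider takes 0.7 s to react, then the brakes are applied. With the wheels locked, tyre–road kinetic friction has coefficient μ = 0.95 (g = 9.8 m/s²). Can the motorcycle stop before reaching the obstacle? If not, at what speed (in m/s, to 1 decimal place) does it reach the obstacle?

101 mph × 0.44704 = 45.1510 m/s.
a = μg = 0.95 × 9.8 = 9.310 m/s².
Reaction distance = 45.1510 × 0.7 = 31.606 m.
Braking distance needed to stop: v²/(2a) = 2038.613 / 18.620 = 109.485 m, so total needed = 31.606 + 109.485 = 141.091 m > 53 m — it cannot stop.
Distance remaining when braking begins: 53 − 31.606 = 21.394 m.
v² = v₀² − 2a·d = 2038.613 − 2 × 9.310 × 21.394 = 1640.257 m²/s².
v = √1640.257 = 40.500 m/s.

No — it strikes the obstacle at 40.5 m/s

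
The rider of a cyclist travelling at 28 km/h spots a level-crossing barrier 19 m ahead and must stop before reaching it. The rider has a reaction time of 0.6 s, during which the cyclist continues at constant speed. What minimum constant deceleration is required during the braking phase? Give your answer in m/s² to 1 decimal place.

28 km/h ÷ 3.6 = 7.7778 m/s.
Distance covered during reaction = 7.7778 × 0.6 = 4.667 m.
Distance available for braking: 19 − 4.667 = 14.333 m.
v² = 2a·d ⇒ a = v²/(2d) = 7.7778² / (2 × 14.333) = 60.494 / 28.666 = 2.1103 m/s².

Required deceleration ≈ 2.1 m/s²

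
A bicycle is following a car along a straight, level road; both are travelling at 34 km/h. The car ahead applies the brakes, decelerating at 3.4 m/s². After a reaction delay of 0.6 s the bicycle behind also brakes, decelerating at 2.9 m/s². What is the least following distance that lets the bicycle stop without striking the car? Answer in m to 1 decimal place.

Minimum gap ≈ 7.9 m

34 km/h ÷ 3.6 = 9.4444 m/s.
Leader travels v²/(2a_L) = 89.197 / 6.800 = 13.117 m before stopping.
Follower covers v·t_r = 9.4444 × 0.6 = 5.667 m while reacting, then v²/(2a_F) = 89.197 / 5.800 = 15.379 m while braking, for a total of 5.667 + 15.379 = 21.046 m.
Since a_F ≤ a_L and the follower starts braking later, the follower is never slower than the leader, so the closest approach is when both have stopped.
Minimum gap = 21.046 − 13.117 = 7.929 m.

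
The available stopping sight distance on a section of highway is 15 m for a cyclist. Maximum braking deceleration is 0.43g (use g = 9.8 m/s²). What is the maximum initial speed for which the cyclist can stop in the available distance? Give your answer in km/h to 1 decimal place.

a = 0.43 × 9.8 = 4.214 m/s².
v²/(2a) = d ⇒ v = √(2 × 4.214 × 15) = √126.42 = 11.2437 m/s.
11.2437 m/s × 3.6 = 40.477 km/h.

Maximum speed ≈ 40.5 km/h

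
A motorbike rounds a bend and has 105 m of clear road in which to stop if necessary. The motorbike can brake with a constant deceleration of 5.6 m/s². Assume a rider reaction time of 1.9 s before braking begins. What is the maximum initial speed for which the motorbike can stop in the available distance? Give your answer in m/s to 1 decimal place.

Stopping distance: v·t_r + v²/(2a) = 105 with t_r = 1.9 s and a = 5.600 m/s².
So v² + 21.280 v − 1176.00 = 0.
Positive root: v = −a·t_r + √((a·t_r)² + 2a·d) = −10.640 + √(113.210 + 1176.00) = 25.2656 m/s.

Maximum speed ≈ 25.3 m/s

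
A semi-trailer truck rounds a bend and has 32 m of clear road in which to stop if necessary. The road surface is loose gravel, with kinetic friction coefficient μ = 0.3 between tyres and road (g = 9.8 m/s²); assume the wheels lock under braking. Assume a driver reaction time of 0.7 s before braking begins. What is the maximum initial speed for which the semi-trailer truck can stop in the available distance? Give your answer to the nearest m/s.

Maximum speed ≈ 12 m/s

a = μg = 0.3 × 9.8 = 2.940 m/s².
Stopping distance: v·t_r + v²/(2a) = 32 with t_r = 0.7 s and a = 2.940 m/s².
So v² + 4.116 v − 188.16 = 0.
Positive root: v = −a·t_r + √((a·t_r)² + 2a·d) = −2.058 + √(4.235 + 188.16) = 11.8127 m/s.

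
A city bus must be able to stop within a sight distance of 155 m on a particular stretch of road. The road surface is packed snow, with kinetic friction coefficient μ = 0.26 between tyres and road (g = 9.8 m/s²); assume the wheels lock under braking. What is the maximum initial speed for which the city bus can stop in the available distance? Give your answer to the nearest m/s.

Maximum speed ≈ 28 m/s

a = μg = 0.26 × 9.8 = 2.548 m/s².
v²/(2a) = d ⇒ v = √(2 × 2.548 × 155) = √789.88 = 28.1048 m/s.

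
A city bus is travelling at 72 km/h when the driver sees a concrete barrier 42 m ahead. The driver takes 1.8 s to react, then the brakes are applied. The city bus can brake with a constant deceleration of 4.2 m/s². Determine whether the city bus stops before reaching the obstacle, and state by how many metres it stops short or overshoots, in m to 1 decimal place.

No — it overshoots by 41.6 m

72 km/h ÷ 3.6 = 20.0000 m/s.
Reaction distance = 20.0000 × 1.8 = 36.000 m.
Braking distance = v²/(2a) = 400.000 / 8.400 = 47.619 m.
Total stopping distance = 36.000 + 47.619 = 83.619 m, vs 42 m available — it cannot stop in time and overshoots by 83.619 − 42 = 41.619 m.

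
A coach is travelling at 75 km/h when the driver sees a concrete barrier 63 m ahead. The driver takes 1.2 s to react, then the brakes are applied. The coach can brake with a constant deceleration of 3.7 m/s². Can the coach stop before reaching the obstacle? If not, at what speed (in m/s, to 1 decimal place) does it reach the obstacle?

75 km/h ÷ 3.6 = 20.8333 m/s.
Reaction distance = 20.8333 × 1.2 = 25.000 m.
Braking distance needed to stop: v²/(2a) = 434.026 / 7.400 = 58.652 m, so total needed = 25.000 + 58.652 = 83.652 m > 63 m — it cannot stop.
Distance remaining when braking begins: 63 − 25.000 = 38.000 m.
v² = v₀² − 2a·d = 434.026 − 2 × 3.700 × 38.000 = 152.826 m²/s².
v = √152.826 = 12.362 m/s.

No — it strikes the obstacle at 12.4 m/s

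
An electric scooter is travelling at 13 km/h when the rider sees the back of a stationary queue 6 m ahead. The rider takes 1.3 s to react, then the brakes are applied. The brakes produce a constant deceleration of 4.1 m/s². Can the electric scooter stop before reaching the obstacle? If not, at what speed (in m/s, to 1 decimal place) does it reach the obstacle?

No — it strikes the obstacle at 1.5 m/s

13 km/h ÷ 3.6 = 3.6111 m/s.
Reaction distance = 3.6111 × 1.3 = 4.694 m.
Braking distance needed to stop: v²/(2a) = 13.040 / 8.200 = 1.590 m, so total needed = 4.694 + 1.590 = 6.284 m > 6 m — it cannot stop.
Distance remaining when braking begins: 6 − 4.694 = 1.306 m.
v² = v₀² − 2a·d = 13.040 − 2 × 4.100 × 1.306 = 2.331 m²/s².
v = √2.331 = 1.527 m/s.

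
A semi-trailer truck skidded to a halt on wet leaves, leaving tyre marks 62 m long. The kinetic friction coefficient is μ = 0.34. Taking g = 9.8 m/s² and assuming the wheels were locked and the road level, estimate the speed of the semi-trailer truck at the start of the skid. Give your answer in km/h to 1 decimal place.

Initial speed ≈ 73.2 km/h

Deceleration a = μg = 0.34 × 9.8 = 3.332 m/s².
v = √(2a·d) = √(2 × 3.332 × 62) = √413.168 = 20.3265 m/s.
= 20.3265 × 3.6 = 73.175 km/h.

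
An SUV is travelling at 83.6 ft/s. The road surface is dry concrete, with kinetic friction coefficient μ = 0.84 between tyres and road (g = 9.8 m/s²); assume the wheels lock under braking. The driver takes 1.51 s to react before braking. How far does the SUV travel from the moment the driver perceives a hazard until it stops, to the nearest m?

83.6 ft/s × 0.3048 = 25.4813 m/s.
a = μg = 0.84 × 9.8 = 8.232 m/s².
Reaction distance = v·t_r = 25.4813 × 1.51 = 38.477 m.
Braking distance = v²/(2a) = 25.4813² / (2 × 8.232) = 649.297 / 16.464 = 39.437 m.
Total = 38.477 + 39.437 = 77.914 m.

Total stopping distance ≈ 78 m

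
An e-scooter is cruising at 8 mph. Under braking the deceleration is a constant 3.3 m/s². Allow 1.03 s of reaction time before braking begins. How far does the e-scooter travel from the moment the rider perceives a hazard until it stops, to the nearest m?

Total stopping distance ≈ 6 m

8 mph × 0.44704 = 3.5763 m/s.
Reaction distance = v·t_r = 3.5763 × 1.03 = 3.684 m.
Braking distance = v²/(2a) = 3.5763² / (2 × 3.300) = 12.790 / 6.600 = 1.938 m.
Total = 3.684 + 1.938 = 5.622 m.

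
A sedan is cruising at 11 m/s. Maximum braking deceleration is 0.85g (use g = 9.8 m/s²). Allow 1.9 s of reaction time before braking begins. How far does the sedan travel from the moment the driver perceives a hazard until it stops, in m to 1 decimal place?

Total stopping distance ≈ 28.2 m

a = 0.85 × 9.8 = 8.330 m/s².
Reaction distance = v·t_r = 11.0000 × 1.9 = 20.900 m.
Braking distance = v²/(2a) = 11.0000² / (2 × 8.330) = 121.000 / 16.660 = 7.263 m.
Total = 20.900 + 7.263 = 28.163 m.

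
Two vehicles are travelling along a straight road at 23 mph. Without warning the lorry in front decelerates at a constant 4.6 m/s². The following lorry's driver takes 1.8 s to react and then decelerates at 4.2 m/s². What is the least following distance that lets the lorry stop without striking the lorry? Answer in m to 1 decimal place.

Minimum gap ≈ 19.6 m

23 mph × 0.44704 = 10.2819 m/s.
Leader travels v²/(2a_L) = 105.717 / 9.200 = 11.491 m before stopping.
Follower covers v·t_r = 10.2819 × 1.8 = 18.507 m while reacting, then v²/(2a_F) = 105.717 / 8.400 = 12.585 m while braking, for a total of 18.507 + 12.585 = 31.092 m.
Since a_F ≤ a_L and the follower starts braking later, the follower is never slower than the leader, so the closest approach is when both have stopped.
Minimum gap = 31.092 − 11.491 = 19.601 m.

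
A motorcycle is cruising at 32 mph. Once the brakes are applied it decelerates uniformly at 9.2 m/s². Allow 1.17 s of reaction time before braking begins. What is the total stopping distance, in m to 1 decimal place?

Total stopping distance ≈ 27.9 m

32 mph × 0.44704 = 14.3053 m/s.
Reaction distance = v·t_r = 14.3053 × 1.17 = 16.737 m.
Braking distance = v²/(2a) = 14.3053² / (2 × 9.200) = 204.642 / 18.400 = 11.122 m.
Total = 16.737 + 11.122 = 27.859 m.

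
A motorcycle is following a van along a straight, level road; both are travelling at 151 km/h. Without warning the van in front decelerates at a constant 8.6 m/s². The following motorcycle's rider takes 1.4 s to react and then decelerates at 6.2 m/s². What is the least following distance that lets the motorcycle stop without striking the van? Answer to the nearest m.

151 km/h ÷ 3.6 = 41.9444 m/s.
Leader travels v²/(2a_L) = 1759.333 / 17.200 = 102.287 m before stopping.
Follower covers v·t_r = 41.9444 × 1.4 = 58.722 m while reacting, then v²/(2a_F) = 1759.333 / 12.400 = 141.882 m while braking, for a total of 58.722 + 141.882 = 200.604 m.
Since a_F ≤ a_L and the follower starts braking later, the follower is never slower than the leader, so the closest approach is when both have stopped.
Minimum gap = 200.604 − 102.287 = 98.317 m.

Minimum gap ≈ 98 m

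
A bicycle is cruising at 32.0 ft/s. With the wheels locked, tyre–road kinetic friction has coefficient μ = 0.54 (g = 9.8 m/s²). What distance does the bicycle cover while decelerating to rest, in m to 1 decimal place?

32 ft/s × 0.3048 = 9.7536 m/s.
a = μg = 0.54 × 9.8 = 5.292 m/s².
Braking distance = v²/(2a) = 9.7536² / (2 × 5.292) = 95.133 / 10.584 = 8.988 m.

Braking distance ≈ 9.0 m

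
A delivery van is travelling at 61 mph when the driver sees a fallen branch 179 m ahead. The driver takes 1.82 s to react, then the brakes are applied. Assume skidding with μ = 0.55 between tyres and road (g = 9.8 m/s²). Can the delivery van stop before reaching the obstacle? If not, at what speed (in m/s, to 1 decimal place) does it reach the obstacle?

Yes — it stops about 60.4 m short of the obstacle, so it never reaches it

61 mph × 0.44704 = 27.2694 m/s.
a = μg = 0.55 × 9.8 = 5.390 m/s².
Reaction distance = 27.2694 × 1.82 = 49.630 m.
Braking distance = v²/(2a) = 743.620 / 10.780 = 68.981 m.
Total stopping distance = 49.630 + 68.981 = 118.611 m, vs 179 m available — it stops with 179 − 118.611 = 60.389 m to spare.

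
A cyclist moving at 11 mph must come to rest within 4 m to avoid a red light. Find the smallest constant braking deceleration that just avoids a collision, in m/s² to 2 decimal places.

11 mph × 0.44704 = 4.9174 m/s.
v² = 2a·d ⇒ a = v²/(2d) = 4.9174² / (2 × 4.000) = 24.181 / 8.000 = 3.0226 m/s².

Required deceleration ≈ 3.02 m/s²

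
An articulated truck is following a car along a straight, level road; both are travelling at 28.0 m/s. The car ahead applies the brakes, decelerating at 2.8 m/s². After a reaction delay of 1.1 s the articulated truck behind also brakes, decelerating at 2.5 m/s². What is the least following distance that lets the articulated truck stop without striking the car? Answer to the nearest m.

Minimum gap ≈ 48 m

Leader travels v²/(2a_L) = 784.000 / 5.600 = 140.000 m before stopping.
Follower covers v·t_r = 28.0000 × 1.1 = 30.800 m while reacting, then v²/(2a_F) = 784.000 / 5.000 = 156.800 m while braking, for a total of 30.800 + 156.800 = 187.600 m.
Since a_F ≤ a_L and the follower starts braking later, the follower is never slower than the leader, so the closest approach is when both have stopped.
Minimum gap = 187.600 − 140.000 = 47.600 m.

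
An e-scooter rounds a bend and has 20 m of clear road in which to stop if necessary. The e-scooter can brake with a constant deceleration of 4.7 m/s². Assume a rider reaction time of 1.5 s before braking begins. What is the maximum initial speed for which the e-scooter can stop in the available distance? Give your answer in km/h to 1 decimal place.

Stopping distance: v·t_r + v²/(2a) = 20 with t_r = 1.5 s and a = 4.700 m/s².
So v² + 14.100 v − 188.00 = 0.
Positive root: v = −a·t_r + √((a·t_r)² + 2a·d) = −7.050 + √(49.703 + 188.00) = 8.3676 m/s.
8.3676 m/s × 3.6 = 30.123 km/h.

Maximum speed ≈ 30.1 km/h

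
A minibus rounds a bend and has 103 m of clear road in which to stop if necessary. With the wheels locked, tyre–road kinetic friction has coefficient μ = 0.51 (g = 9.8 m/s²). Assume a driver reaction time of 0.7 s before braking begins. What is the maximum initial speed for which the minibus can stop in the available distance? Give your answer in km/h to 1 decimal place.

a = μg = 0.51 × 9.8 = 4.998 m/s².
Stopping distance: v·t_r + v²/(2a) = 103 with t_r = 0.7 s and a = 4.998 m/s².
So v² + 6.997 v − 1029.59 = 0.
Positive root: v = −a·t_r + √((a·t_r)² + 2a·d) = −3.499 + √(12.243 + 1029.59) = 28.7784 m/s.
28.7784 m/s × 3.6 = 103.602 km/h.

Maximum speed ≈ 103.6 km/h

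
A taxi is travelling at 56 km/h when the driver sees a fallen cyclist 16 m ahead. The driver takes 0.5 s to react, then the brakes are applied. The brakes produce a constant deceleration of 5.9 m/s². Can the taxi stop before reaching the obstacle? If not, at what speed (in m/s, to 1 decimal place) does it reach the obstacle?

No — it strikes the obstacle at 12.0 m/s

56 km/h ÷ 3.6 = 15.5556 m/s.
Reaction distance = 15.5556 × 0.5 = 7.778 m.
Braking distance needed to stop: v²/(2a) = 241.977 / 11.800 = 20.507 m, so total needed = 7.778 + 20.507 = 28.285 m > 16 m — it cannot stop.
Distance remaining when braking begins: 16 − 7.778 = 8.222 m.
v² = v₀² − 2a·d = 241.977 − 2 × 5.900 × 8.222 = 144.957 m²/s².
v = √144.957 = 12.040 m/s.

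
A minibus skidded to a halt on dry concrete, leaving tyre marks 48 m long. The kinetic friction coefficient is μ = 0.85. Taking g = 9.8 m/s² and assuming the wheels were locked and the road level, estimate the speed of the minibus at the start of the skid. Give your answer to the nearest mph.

Deceleration a = μg = 0.85 × 9.8 = 8.330 m/s².
v = √(2a·d) = √(2 × 8.330 × 48) = √799.680 = 28.2786 m/s.
= 28.2786 ÷ 0.44704 = 63.257 mph.

Initial speed ≈ 63 mph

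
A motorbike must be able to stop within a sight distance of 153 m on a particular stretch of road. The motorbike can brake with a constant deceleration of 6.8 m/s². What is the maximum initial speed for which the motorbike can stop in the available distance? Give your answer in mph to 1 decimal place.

Maximum speed ≈ 102.0 mph

v²/(2a) = d ⇒ v = √(2 × 6.800 × 153) = √2080.80 = 45.6158 m/s.
45.6158 m/s ÷ 0.44704 = 102.040 mph.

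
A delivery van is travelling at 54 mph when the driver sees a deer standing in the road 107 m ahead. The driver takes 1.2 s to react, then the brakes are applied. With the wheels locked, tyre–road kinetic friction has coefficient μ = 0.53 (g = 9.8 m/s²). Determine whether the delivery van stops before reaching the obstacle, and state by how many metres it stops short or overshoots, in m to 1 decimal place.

Yes — it stops 21.9 m short of the obstacle

54 mph × 0.44704 = 24.1402 m/s.
a = μg = 0.53 × 9.8 = 5.194 m/s².
Reaction distance = 24.1402 × 1.2 = 28.968 m.
Braking distance = v²/(2a) = 582.749 / 10.388 = 56.098 m.
Total stopping distance = 28.968 + 56.098 = 85.066 m, vs 107 m available — it stops with 107 − 85.066 = 21.934 m to spare.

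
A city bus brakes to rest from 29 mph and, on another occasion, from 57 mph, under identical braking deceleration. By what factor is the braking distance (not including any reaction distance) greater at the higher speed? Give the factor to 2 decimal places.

Factor ≈ 3.86

Braking distance d = v²/(2a), so with a fixed, d ∝ v².
Factor = (57/29)² = 1.9655² = 3.8632.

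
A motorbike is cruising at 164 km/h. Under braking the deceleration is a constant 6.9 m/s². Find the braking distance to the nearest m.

164 km/h ÷ 3.6 = 45.5556 m/s.
Braking distance = v²/(2a) = 45.5556² / (2 × 6.900) = 2075.313 / 13.800 = 150.385 m.

Braking distance ≈ 150 m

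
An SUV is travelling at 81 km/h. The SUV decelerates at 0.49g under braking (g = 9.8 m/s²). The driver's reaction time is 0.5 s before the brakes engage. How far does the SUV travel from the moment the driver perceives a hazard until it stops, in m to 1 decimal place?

81 km/h ÷ 3.6 = 22.5000 m/s.
a = 0.49 × 9.8 = 4.802 m/s².
Reaction distance = v·t_r = 22.5000 × 0.5 = 11.250 m.
Braking distance = v²/(2a) = 22.5000² / (2 × 4.802) = 506.250 / 9.604 = 52.712 m.
Total = 11.250 + 52.712 = 63.962 m.

Total stopping distance ≈ 64.0 m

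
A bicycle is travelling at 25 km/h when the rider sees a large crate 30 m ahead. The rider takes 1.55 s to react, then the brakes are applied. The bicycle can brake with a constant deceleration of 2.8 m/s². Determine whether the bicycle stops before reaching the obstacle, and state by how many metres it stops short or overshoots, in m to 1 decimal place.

Yes — it stops 10.6 m short of the obstacle

25 km/h ÷ 3.6 = 6.9444 m/s.
Reaction distance = 6.9444 × 1.55 = 10.764 m.
Braking distance = v²/(2a) = 48.225 / 5.600 = 8.612 m.
Total stopping distance = 10.764 + 8.612 = 19.376 m, vs 30 m available — it stops with 30 − 19.376 = 10.624 m to spare.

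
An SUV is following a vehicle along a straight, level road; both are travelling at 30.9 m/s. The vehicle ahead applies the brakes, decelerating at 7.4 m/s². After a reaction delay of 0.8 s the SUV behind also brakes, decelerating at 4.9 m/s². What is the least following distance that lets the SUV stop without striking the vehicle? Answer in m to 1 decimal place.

Leader travels v²/(2a_L) = 954.810 / 14.800 = 64.514 m before stopping.
Follower covers v·t_r = 30.9000 × 0.8 = 24.720 m while reacting, then v²/(2a_F) = 954.810 / 9.800 = 97.430 m while braking, for a total of 24.720 + 97.430 = 122.150 m.
Since a_F ≤ a_L and the follower starts braking later, the follower is never slower than the leader, so the closest approach is when both have stopped.
Minimum gap = 122.150 − 64.514 = 57.636 m.

Minimum gap ≈ 57.6 m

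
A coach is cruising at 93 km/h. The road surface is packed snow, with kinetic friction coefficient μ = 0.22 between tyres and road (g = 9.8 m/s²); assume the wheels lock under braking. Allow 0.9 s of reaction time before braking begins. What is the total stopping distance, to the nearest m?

93 km/h ÷ 3.6 = 25.8333 m/s.
a = μg = 0.22 × 9.8 = 2.156 m/s².
Reaction distance = v·t_r = 25.8333 × 0.9 = 23.250 m.
Braking distance = v²/(2a) = 25.8333² / (2 × 2.156) = 667.359 / 4.312 = 154.768 m.
Total = 23.250 + 154.768 = 178.018 m.

Total stopping distance ≈ 178 m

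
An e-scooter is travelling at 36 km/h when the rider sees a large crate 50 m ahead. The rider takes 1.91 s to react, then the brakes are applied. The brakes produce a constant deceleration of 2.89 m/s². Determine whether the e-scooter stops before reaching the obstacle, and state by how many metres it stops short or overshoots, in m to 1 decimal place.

Yes — it stops 13.6 m short of the obstacle

36 km/h ÷ 3.6 = 10.0000 m/s.
Reaction distance = 10.0000 × 1.91 = 19.100 m.
Braking distance = v²/(2a) = 100.000 / 5.780 = 17.301 m.
Total stopping distance = 19.100 + 17.301 = 36.401 m, vs 50 m available — it stops with 50 − 36.401 = 13.599 m to spare.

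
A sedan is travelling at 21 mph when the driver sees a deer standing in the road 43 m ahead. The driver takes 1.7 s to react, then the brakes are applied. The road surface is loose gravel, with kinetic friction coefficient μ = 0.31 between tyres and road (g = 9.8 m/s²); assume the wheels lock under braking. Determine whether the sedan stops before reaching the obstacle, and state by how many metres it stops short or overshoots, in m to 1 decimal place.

21 mph × 0.44704 = 9.3878 m/s.
a = μg = 0.31 × 9.8 = 3.038 m/s².
Reaction distance = 9.3878 × 1.7 = 15.959 m.
Braking distance = v²/(2a) = 88.131 / 6.076 = 14.505 m.
Total stopping distance = 15.959 + 14.505 = 30.464 m, vs 43 m available — it stops with 43 − 30.464 = 12.536 m to spare.

Yes — it stops 12.5 m short of the obstacle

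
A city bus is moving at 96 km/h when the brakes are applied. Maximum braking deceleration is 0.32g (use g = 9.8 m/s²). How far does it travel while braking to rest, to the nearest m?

96 km/h ÷ 3.6 = 26.6667 m/s.
a = 0.32 × 9.8 = 3.136 m/s².
Braking distance = v²/(2a) = 26.6667² / (2 × 3.136) = 711.113 / 6.272 = 113.379 m.

Braking distance ≈ 113 m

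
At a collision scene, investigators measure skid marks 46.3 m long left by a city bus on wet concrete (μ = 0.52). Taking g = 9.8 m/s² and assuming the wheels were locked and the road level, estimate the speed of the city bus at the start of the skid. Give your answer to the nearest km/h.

Deceleration a = μg = 0.52 × 9.8 = 5.096 m/s².
v = √(2a·d) = √(2 × 5.096 × 46.3) = √471.890 = 21.7230 m/s.
= 21.7230 × 3.6 = 78.203 km/h.

Initial speed ≈ 78 km/h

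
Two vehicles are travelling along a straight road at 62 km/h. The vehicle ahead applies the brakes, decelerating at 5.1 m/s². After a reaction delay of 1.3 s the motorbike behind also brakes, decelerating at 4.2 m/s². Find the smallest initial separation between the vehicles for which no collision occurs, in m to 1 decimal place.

62 km/h ÷ 3.6 = 17.2222 m/s.
Leader travels v²/(2a_L) = 296.604 / 10.200 = 29.079 m before stopping.
Follower covers v·t_r = 17.2222 × 1.3 = 22.389 m while reacting, then v²/(2a_F) = 296.604 / 8.400 = 35.310 m while braking, for a total of 22.389 + 35.310 = 57.699 m.
Since a_F ≤ a_L and the follower starts braking later, the follower is never slower than the leader, so the closest approach is when both have stopped.
Minimum gap = 57.699 − 29.079 = 28.620 m.

Minimum gap ≈ 28.6 m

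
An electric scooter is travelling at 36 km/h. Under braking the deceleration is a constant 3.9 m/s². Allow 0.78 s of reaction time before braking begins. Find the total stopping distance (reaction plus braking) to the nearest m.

36 km/h ÷ 3.6 = 10.0000 m/s.
Reaction distance = v·t_r = 10.0000 × 0.78 = 7.800 m.
Braking distance = v²/(2a) = 10.0000² / (2 × 3.900) = 100.000 / 7.800 = 12.821 m.
Total = 7.800 + 12.821 = 20.621 m.

Total stopping distance ≈ 21 m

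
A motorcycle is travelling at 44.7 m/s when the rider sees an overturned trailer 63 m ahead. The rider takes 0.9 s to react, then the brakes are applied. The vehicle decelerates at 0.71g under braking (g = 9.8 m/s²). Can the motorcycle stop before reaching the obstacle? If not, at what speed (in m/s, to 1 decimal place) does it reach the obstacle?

No — it strikes the obstacle at 41.0 m/s

a = 0.71 × 9.8 = 6.958 m/s².
Reaction distance = 44.7000 × 0.9 = 40.230 m.
Braking distance needed to stop: v²/(2a) = 1998.090 / 13.916 = 143.582 m, so total needed = 40.230 + 143.582 = 183.812 m > 63 m — it cannot stop.
Distance remaining when braking begins: 63 − 40.230 = 22.770 m.
v² = v₀² − 2a·d = 1998.090 − 2 × 6.958 × 22.770 = 1681.223 m²/s².
v = √1681.223 = 41.003 m/s.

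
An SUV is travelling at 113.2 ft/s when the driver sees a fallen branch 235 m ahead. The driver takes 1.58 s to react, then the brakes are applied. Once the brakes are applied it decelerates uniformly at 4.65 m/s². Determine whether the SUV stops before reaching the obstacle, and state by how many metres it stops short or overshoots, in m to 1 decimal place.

113.2 ft/s × 0.3048 = 34.5034 m/s.
Reaction distance = 34.5034 × 1.58 = 54.515 m.
Braking distance = v²/(2a) = 1190.485 / 9.300 = 128.009 m.
Total stopping distance = 54.515 + 128.009 = 182.524 m, vs 235 m available — it stops with 235 − 182.524 = 52.476 m to spare.

Yes — it stops 52.5 m short of the obstacle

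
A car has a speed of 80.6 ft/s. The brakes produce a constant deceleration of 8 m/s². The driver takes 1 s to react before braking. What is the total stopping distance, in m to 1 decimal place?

Total stopping distance ≈ 62.3 m

80.6 ft/s × 0.3048 = 24.5669 m/s.
Reaction distance = v·t_r = 24.5669 × 1 = 24.567 m.
Braking distance = v²/(2a) = 24.5669² / (2 × 8.000) = 603.533 / 16.000 = 37.721 m.
Total = 24.567 + 37.721 = 62.288 m.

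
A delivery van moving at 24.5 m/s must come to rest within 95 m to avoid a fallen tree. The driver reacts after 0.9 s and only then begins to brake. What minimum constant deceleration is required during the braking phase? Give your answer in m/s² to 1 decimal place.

Distance covered during reaction = 24.5000 × 0.9 = 22.050 m.
Distance available for braking: 95 − 22.050 = 72.950 m.
v² = 2a·d ⇒ a = v²/(2d) = 24.5000² / (2 × 72.950) = 600.250 / 145.900 = 4.1141 m/s².

Required deceleration ≈ 4.1 m/s²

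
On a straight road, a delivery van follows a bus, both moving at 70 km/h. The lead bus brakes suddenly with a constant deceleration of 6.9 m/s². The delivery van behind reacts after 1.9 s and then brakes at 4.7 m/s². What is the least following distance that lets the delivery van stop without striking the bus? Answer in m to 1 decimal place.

Minimum gap ≈ 49.8 m

70 km/h ÷ 3.6 = 19.4444 m/s.
Leader travels v²/(2a_L) = 378.085 / 13.800 = 27.397 m before stopping.
Follower covers v·t_r = 19.4444 × 1.9 = 36.944 m while reacting, then v²/(2a_F) = 378.085 / 9.400 = 40.222 m while braking, for a total of 36.944 + 40.222 = 77.166 m.
Since a_F ≤ a_L and the follower starts braking later, the follower is never slower than the leader, so the closest approach is when both have stopped.
Minimum gap = 77.166 − 27.397 = 49.769 m.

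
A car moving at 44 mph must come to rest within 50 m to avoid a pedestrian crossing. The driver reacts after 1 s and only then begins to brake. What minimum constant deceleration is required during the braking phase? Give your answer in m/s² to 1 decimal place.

Required deceleration ≈ 6.4 m/s²

44 mph × 0.44704 = 19.6698 m/s.
Distance covered during reaction = 19.6698 × 1 = 19.670 m.
Distance available for braking: 50 − 19.670 = 30.330 m.
v² = 2a·d ⇒ a = v²/(2d) = 19.6698² / (2 × 30.330) = 386.901 / 60.660 = 6.3782 m/s².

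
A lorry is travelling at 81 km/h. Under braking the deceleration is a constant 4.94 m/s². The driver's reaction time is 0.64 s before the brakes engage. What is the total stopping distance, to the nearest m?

Total stopping distance ≈ 66 m

81 km/h ÷ 3.6 = 22.5000 m/s.
Reaction distance = v·t_r = 22.5000 × 0.64 = 14.400 m.
Braking distance = v²/(2a) = 22.5000² / (2 × 4.940) = 506.250 / 9.880 = 51.240 m.
Total = 14.400 + 51.240 = 65.640 m.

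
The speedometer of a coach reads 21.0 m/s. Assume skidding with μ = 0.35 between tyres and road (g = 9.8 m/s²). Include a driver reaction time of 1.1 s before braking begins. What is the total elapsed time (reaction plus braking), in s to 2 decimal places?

a = μg = 0.35 × 9.8 = 3.430 m/s².
Braking time = v/a = 21.0000 / 3.430 = 6.122 s.
Total = 1.1 + 6.122 = 7.222 s.

Total time ≈ 7.22 s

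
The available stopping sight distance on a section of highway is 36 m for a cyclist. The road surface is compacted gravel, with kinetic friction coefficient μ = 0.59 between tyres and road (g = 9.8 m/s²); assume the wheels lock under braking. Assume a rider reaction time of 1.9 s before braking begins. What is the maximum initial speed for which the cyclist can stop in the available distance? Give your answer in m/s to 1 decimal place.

Maximum speed ≈ 12.2 m/s

a = μg = 0.59 × 9.8 = 5.782 m/s².
Stopping distance: v·t_r + v²/(2a) = 36 with t_r = 1.9 s and a = 5.782 m/s².
So v² + 21.972 v − 416.30 = 0.
Positive root: v = −a·t_r + √((a·t_r)² + 2a·d) = −10.986 + √(120.692 + 416.30) = 12.1871 m/s.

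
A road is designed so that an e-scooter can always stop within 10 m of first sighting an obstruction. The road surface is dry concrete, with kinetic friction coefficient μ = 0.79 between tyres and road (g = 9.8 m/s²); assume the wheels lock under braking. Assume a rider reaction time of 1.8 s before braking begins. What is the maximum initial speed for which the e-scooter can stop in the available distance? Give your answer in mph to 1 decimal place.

a = μg = 0.79 × 9.8 = 7.742 m/s².
Stopping distance: v·t_r + v²/(2a) = 10 with t_r = 1.8 s and a = 7.742 m/s².
So v² + 27.871 v − 154.84 = 0.
Positive root: v = −a·t_r + √((a·t_r)² + 2a·d) = −13.936 + √(194.212 + 154.84) = 4.7469 m/s.
4.7469 m/s ÷ 0.44704 = 10.619 mph.

Maximum speed ≈ 10.6 mph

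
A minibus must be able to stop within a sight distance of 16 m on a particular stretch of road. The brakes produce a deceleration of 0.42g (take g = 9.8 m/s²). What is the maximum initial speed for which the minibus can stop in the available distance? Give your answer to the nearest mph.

Maximum speed ≈ 26 mph

a = 0.42 × 9.8 = 4.116 m/s².
v²/(2a) = d ⇒ v = √(2 × 4.116 × 16) = √131.71 = 11.4765 m/s.
11.4765 m/s ÷ 0.44704 = 25.672 mph.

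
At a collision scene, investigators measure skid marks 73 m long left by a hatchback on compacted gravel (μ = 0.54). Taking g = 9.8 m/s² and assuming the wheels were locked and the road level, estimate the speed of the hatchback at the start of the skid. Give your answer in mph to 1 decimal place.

Deceleration a = μg = 0.54 × 9.8 = 5.292 m/s².
v = √(2a·d) = √(2 × 5.292 × 73) = √772.632 = 27.7963 m/s.
= 27.7963 ÷ 0.44704 = 62.179 mph.

Initial speed ≈ 62.2 mph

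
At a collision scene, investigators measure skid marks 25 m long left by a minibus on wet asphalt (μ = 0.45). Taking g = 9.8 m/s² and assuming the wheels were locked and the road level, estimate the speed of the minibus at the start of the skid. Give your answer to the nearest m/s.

Deceleration a = μg = 0.45 × 9.8 = 4.410 m/s².
v = √(2a·d) = √(2 × 4.410 × 25) = √220.500 = 14.8492 m/s.

Initial speed ≈ 15 m/s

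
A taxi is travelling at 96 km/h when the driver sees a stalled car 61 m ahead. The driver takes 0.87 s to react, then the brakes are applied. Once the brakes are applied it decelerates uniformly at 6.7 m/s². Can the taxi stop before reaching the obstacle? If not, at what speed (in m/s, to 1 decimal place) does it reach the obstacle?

96 km/h ÷ 3.6 = 26.6667 m/s.
Reaction distance = 26.6667 × 0.87 = 23.200 m.
Braking distance needed to stop: v²/(2a) = 711.113 / 13.400 = 53.068 m, so total needed = 23.200 + 53.068 = 76.268 m > 61 m — it cannot stop.
Distance remaining when braking begins: 61 − 23.200 = 37.800 m.
v² = v₀² − 2a·d = 711.113 − 2 × 6.700 × 37.800 = 204.593 m²/s².
v = √204.593 = 14.304 m/s.

No — it strikes the obstacle at 14.3 m/s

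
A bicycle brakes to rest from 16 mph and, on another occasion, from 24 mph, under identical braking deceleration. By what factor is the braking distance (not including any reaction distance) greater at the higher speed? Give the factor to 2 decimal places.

Braking distance d = v²/(2a), so with a fixed, d ∝ v².
Factor = (24/16)² = 1.5000² = 2.2500.

Factor ≈ 2.25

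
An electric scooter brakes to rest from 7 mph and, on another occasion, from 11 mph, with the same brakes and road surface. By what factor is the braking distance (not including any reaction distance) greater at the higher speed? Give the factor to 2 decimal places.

Factor ≈ 2.47

Braking distance d = v²/(2a), so with a fixed, d ∝ v².
Factor = (11/7)² = 1.5714² = 2.4693.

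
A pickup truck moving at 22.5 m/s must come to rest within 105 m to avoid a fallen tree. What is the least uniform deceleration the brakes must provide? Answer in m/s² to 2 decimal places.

v² = 2a·d ⇒ a = v²/(2d) = 22.5000² / (2 × 105.000) = 506.250 / 210.000 = 2.4107 m/s².

Required deceleration ≈ 2.41 m/s²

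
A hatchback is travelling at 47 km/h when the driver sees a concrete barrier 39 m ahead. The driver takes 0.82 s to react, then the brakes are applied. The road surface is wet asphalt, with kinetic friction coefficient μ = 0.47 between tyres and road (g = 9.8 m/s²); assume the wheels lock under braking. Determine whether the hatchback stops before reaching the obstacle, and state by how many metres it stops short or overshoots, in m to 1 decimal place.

Yes — it stops 9.8 m short of the obstacle

47 km/h ÷ 3.6 = 13.0556 m/s.
a = μg = 0.47 × 9.8 = 4.606 m/s².
Reaction distance = 13.0556 × 0.82 = 10.706 m.
Braking distance = v²/(2a) = 170.449 / 9.212 = 18.503 m.
Total stopping distance = 10.706 + 18.503 = 29.209 m, vs 39 m available — it stops with 39 − 29.209 = 9.791 m to spare.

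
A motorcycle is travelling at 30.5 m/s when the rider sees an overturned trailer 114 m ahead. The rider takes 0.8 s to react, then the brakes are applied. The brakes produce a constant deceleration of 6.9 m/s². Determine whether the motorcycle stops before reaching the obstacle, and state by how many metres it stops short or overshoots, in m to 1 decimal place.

Yes — it stops 22.2 m short of the obstacle

Reaction distance = 30.5000 × 0.8 = 24.400 m.
Braking distance = v²/(2a) = 930.250 / 13.800 = 67.409 m.
Total stopping distance = 24.400 + 67.409 = 91.809 m, vs 114 m available — it stops with 114 − 91.809 = 22.191 m to spare.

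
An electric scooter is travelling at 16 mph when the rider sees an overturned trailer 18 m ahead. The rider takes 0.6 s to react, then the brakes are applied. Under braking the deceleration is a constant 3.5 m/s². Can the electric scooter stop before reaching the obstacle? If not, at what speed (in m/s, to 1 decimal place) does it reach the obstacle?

Yes — it stops about 6.4 m short of the obstacle, so it never reaches it

16 mph × 0.44704 = 7.1526 m/s.
Reaction distance = 7.1526 × 0.6 = 4.292 m.
Braking distance = v²/(2a) = 51.160 / 7.000 = 7.309 m.
Total stopping distance = 4.292 + 7.309 = 11.601 m, vs 18 m available — it stops with 18 − 11.601 = 6.399 m to spare.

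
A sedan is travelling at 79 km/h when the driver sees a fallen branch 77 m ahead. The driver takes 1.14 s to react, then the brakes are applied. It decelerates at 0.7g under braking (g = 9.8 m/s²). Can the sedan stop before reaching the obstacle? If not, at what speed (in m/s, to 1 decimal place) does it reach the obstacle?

79 km/h ÷ 3.6 = 21.9444 m/s.
a = 0.7 × 9.8 = 6.860 m/s².
Reaction distance = 21.9444 × 1.14 = 25.017 m.
Braking distance = v²/(2a) = 481.557 / 13.720 = 35.099 m.
Total stopping distance = 25.017 + 35.099 = 60.116 m, vs 77 m available — it stops with 77 − 60.116 = 16.884 m to spare.

Yes — it stops about 16.9 m short of the obstacle, so it never reaches it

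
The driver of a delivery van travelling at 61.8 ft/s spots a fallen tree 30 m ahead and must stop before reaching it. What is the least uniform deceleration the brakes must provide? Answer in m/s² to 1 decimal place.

61.8 ft/s × 0.3048 = 18.8366 m/s.
v² = 2a·d ⇒ a = v²/(2d) = 18.8366² / (2 × 30.000) = 354.817 / 60.000 = 5.9136 m/s².

Required deceleration ≈ 5.9 m/s²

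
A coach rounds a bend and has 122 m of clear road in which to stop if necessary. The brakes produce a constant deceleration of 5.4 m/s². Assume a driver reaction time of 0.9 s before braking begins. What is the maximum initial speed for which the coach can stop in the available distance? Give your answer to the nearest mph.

Maximum speed ≈ 71 mph

Stopping distance: v·t_r + v²/(2a) = 122 with t_r = 0.9 s and a = 5.400 m/s².
So v² + 9.720 v − 1317.60 = 0.
Positive root: v = −a·t_r + √((a·t_r)² + 2a·d) = −4.860 + √(23.620 + 1317.60) = 31.7627 m/s.
31.7627 m/s ÷ 0.44704 = 71.051 mph.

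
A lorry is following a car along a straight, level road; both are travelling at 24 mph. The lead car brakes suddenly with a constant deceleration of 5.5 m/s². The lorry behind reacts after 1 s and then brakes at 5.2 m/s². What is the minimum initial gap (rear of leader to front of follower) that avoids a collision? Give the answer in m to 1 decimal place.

24 mph × 0.44704 = 10.7290 m/s.
Leader travels v²/(2a_L) = 115.111 / 11.000 = 10.465 m before stopping.
Follower covers v·t_r = 10.7290 × 1 = 10.729 m while reacting, then v²/(2a_F) = 115.111 / 10.400 = 11.068 m while braking, for a total of 10.729 + 11.068 = 21.797 m.
Since a_F ≤ a_L and the follower starts braking later, the follower is never slower than the leader, so the closest approach is when both have stopped.
Minimum gap = 21.797 − 10.465 = 11.332 m.

Minimum gap ≈ 11.3 m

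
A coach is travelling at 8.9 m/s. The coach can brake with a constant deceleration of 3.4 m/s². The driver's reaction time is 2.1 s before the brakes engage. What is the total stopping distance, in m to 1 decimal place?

Reaction distance = v·t_r = 8.9000 × 2.1 = 18.690 m.
Braking distance = v²/(2a) = 8.9000² / (2 × 3.400) = 79.210 / 6.800 = 11.649 m.
Total = 18.690 + 11.649 = 30.339 m.

Total stopping distance ≈ 30.3 m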